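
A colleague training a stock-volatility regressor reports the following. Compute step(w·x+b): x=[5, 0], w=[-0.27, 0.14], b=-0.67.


z = (5)·(-0.27) + (0)·(0.14) - 0.67
  = -2.02
step(z) = 0 (z<0)

0


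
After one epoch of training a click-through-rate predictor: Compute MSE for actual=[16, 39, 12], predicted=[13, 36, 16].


Squared errors: (16-13)²=9, (39-36)²=9, (12-16)²=16
Sum = 34
MSE = 34/3 = 34/3

34/3


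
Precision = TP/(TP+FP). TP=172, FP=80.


Precision = TP/(TP+FP)
= 172/(172+80)
= 172/252 = 68.25%

68.25%


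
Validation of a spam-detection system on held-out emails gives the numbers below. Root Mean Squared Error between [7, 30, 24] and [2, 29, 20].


MSE = 42/3 = 14
RMSE = √(42/3) = 3.7417

3.7417


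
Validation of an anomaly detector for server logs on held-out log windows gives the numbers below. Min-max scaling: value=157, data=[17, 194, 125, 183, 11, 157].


min=11, max=194
(157-11)/(194-11) = 146/183 = 0.7978

0.7978


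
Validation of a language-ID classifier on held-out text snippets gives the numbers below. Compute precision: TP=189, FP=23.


Precision = TP/(TP+FP)
= 189/(189+23)
= 189/212 = 89.15%

89.15%


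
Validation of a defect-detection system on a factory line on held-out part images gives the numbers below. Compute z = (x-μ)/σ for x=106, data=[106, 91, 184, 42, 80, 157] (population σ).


μ = 110, σ = 47.585
z = (106 - 110)/47.585 = -0.0841

-0.0841


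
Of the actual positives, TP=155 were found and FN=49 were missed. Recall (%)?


Recall = TP/(TP+FN)
= 155/(155+49)
= 155/204 = 75.98%

75.98%


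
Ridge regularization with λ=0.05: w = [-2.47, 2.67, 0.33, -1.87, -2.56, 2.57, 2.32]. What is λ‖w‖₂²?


‖w‖₂² = (-2.47)² + (2.67)² + (0.33)² + (-1.87)² + (-2.56)² + (2.57)² + (2.32)²
     = 6.1009 + 7.1289 + 0.1089 + 3.4969 + 6.5536 + 6.6049 + 5.3824
     = 35.3765
λ·‖w‖₂² = 0.05·35.3765 = 1.768825

1.768825


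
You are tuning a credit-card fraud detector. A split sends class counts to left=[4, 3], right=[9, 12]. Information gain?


Parent = [13, 15], H_parent = 0.9963
H_left = 0.9852 (n=7), H_right = 0.9852 (n=21)
H_children = (7/28)·0.9852 + (21/28)·0.9852 = 0.9852
IG = 0.9963 - 0.9852 = 0.0111

0.0111


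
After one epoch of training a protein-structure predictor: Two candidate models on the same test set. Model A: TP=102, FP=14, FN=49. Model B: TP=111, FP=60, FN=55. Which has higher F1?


Model A: P=102/116=0.8793, R=102/151=0.6755, F1=2PR/(P+R)=2TP/(2TP+FP+FN)=204/267=0.764
Model B: P=111/171=0.6491, R=111/166=0.6687, F1=2PR/(P+R)=2TP/(2TP+FP+FN)=222/337=0.6588
0.764 > 0.6588 → Model A

Model A


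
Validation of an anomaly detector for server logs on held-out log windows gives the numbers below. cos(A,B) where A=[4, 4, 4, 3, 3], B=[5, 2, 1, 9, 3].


A·B = 4·5 + 4·2 + 4·1 + 3·9 + 3·3 = 68
‖A‖ = √66 = 8.124, ‖B‖ = √120 = 10.9545
cos = 68/(√66·√120) = 68/√7920 = 0.7641

0.7641


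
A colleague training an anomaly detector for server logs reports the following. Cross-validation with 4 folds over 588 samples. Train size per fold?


Fold size = 588/4 = 147
Training per fold = 588 - 147 = 441

441


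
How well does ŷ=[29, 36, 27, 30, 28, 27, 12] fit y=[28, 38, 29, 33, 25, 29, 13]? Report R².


ȳ = 27.8571
SS_res = Σ(y-ŷ)² = 32
SS_tot = Σ(y-ȳ)² = 360.86
R² = 1 - SS_res/SS_tot = 1 - 0.0887 = 0.9113

0.9113


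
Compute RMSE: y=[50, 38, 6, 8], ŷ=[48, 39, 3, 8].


MSE = 14/4 = 3.5
RMSE = √(14/4) = 1.8708

1.8708


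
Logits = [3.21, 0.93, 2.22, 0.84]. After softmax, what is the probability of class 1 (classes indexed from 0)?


Exponentials: e^3.21=24.7791, e^0.93=2.5345, e^2.22=9.2073, e^0.84=2.3164
Sum = 38.8373
Softmax = [0.638, 0.0653, 0.2371, 0.0596]
p[1] = 2.5345/38.8373 = 0.0653

0.0653


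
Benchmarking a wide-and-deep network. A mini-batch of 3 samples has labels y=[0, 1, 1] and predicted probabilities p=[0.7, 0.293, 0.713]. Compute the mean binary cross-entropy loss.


L[0] = -ln(1-0.7) = -ln(0.3) = 1.204
L[1] = -ln(0.293) = 1.2276
L[2] = -ln(0.713) = 0.3383
mean = (1.204 + 1.2276 + 0.3383)/3 = 0.9233

0.9233


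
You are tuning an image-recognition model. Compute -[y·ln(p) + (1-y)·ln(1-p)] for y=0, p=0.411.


BCE = -[y·ln(p) + (1-y)·ln(1-p)]
= -0 - 1·ln(1-0.411)
= -ln(0.589) = 0.5293

0.5293


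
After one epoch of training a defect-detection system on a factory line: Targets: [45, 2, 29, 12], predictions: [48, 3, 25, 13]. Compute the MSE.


Squared errors: (45-48)²=9, (2-3)²=1, (29-25)²=16, (12-13)²=1
Sum = 27
MSE = 27/4 = 27/4

27/4


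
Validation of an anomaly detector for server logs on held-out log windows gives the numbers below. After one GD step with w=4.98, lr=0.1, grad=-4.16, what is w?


w_new = w - α·∇
= 4.98 - 0.1·-4.16
= 4.98 + 0.416
= 5.396

5.396


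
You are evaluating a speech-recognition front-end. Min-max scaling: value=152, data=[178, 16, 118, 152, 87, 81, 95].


min=16, max=178
(152-16)/(178-16) = 136/162 = 0.8395

0.8395


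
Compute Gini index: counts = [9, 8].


Probabilities: [9/17, 8/17] ≈ [0.5294, 0.4706]
Σpᵢ² = (81 + 64)/17² = 145/289
Gini = 1 - Σpᵢ² = 1 - 145/289 = 0.4983

0.4983


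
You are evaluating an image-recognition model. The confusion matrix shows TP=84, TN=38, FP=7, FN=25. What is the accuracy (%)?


Accuracy = (TP+TN)/(TP+TN+FP+FN)
= (84+38)/(154)
= 122/154 = 79.22%

79.22%


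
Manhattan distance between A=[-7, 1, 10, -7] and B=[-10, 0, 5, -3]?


d = |-7+ 10| + |1-0| + |10-5| + |-7+ 3|
  = 3 + 1 + 5 + 4
  = 13

13


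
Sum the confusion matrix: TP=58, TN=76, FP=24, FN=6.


Total = TP + TN + FP + FN
= 58 + 76 + 24 + 6
= 164
(Predicted positive: 82, predicted negative: 82)

164


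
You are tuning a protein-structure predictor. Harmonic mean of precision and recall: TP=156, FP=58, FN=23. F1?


Precision = 156/214 = 0.729
Recall = 156/179 = 0.8715
F1 = 2·P·R/(P+R) = 2·TP/(2·TP+FP+FN) = 312/(312+58+23) = 312/393 = 0.7939

0.7939


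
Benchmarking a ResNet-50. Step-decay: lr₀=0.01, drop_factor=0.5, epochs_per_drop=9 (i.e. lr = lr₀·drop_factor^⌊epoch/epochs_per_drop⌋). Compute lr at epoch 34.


n_drops = ⌊34/9⌋ = 3
lr = 0.01·0.5^3 = 0.01·0.125 = 0.00125

0.00125


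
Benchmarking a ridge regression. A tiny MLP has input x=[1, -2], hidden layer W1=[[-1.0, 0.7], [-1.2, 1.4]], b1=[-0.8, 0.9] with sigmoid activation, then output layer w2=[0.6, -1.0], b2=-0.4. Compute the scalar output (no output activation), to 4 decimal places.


z1[0] = (-1.0)·(1) + (0.7)·(-2) - 0.8 = -3.2
z1[1] = (-1.2)·(1) + (1.4)·(-2) + 0.9 = -3.1
h = sigmoid(z1) = [0.0392, 0.0431]
output = (0.6)·(0.0392) + (-1.0)·(0.0431) - 0.4 = -0.4196

-0.4196


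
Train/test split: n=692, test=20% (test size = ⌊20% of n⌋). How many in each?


Test = ⌊692·20/100⌋ = 138
Train = 692 - 138 = 554

Train: 554, Test: 138


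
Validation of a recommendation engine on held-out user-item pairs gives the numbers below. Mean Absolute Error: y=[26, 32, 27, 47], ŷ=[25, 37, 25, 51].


Absolute errors: |26-25|=1, |32-37|=5, |27-25|=2, |47-51|=4
Sum = 12
MAE = 12/4 = 3

3


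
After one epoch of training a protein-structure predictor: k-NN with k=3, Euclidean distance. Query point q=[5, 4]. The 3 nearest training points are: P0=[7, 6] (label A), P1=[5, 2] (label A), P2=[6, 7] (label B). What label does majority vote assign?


d(q,P0) = 2.8284  (label A)
d(q,P1) = 2.0  (label A)
d(q,P2) = 3.1623  (label B)
Votes: A=2, B=1
Majority → A

A


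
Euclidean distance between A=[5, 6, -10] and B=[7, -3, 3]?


d = √((5-7)² + (6+ 3)² + (-10-3)²)
  = √(4 + 81 + 169)
  = √254 = 15.9374

15.9374


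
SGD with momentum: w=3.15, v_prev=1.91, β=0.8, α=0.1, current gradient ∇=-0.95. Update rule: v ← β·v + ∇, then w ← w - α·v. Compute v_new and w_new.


v_new = 0.8·1.91 - 0.95 = 1.528 - 0.95 = 0.578
w_new = 3.15 - 0.1·0.578 = 3.15 - 0.0578 = 3.0922

v_new=0.578, w_new=3.0922


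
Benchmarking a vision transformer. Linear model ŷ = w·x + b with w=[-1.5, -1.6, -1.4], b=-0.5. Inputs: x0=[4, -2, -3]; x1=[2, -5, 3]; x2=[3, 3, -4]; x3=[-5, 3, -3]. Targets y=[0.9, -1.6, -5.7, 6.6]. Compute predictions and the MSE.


ŷ0 = (-1.5)·(4) + (-1.6)·(-2) + (-1.4)·(-3) - 0.5 = 0.9
ŷ1 = (-1.5)·(2) + (-1.6)·(-5) + (-1.4)·(3) - 0.5 = 0.3
ŷ2 = (-1.5)·(3) + (-1.6)·(3) + (-1.4)·(-4) - 0.5 = -4.2
ŷ3 = (-1.5)·(-5) + (-1.6)·(3) + (-1.4)·(-3) - 0.5 = 6.4
errors² = [0.0, 3.61, 2.25, 0.04]
MSE = 5.9000/4 = 1.475

1.475


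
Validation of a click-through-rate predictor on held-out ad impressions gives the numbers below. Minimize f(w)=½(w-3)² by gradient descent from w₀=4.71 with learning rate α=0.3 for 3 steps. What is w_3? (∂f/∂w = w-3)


step 1: grad = 4.71-3 = 1.71; w = 4.71 - 0.3·(1.71) = 4.197
step 2: grad = 4.197-3 = 1.197; w = 4.197 - 0.3·(1.197) = 3.8379
step 3: grad = 3.8379-3 = 0.8379; w = 3.8379 - 0.3·(0.8379) = 3.58653

3.58653


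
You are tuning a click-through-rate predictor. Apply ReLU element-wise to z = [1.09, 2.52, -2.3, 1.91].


ReLU(1.09) = max(0, 1.09) = 1.09
ReLU(2.52) = max(0, 2.52) = 2.52
ReLU(-2.3) = max(0, -2.3) = 0.0
ReLU(1.91) = max(0, 1.91) = 1.91
result = [1.09, 2.52, 0.0, 1.91]

[1.09, 2.52, 0.0, 1.91]


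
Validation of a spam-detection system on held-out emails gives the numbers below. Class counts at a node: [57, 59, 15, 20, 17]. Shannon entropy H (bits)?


Probabilities: [57/168, 59/168, 15/168, 20/168, 17/168] ≈ [0.3393, 0.3512, 0.0893, 0.119, 0.1012]
H = -((57/168)·log₂(57/168) + (59/168)·log₂(59/168) + (15/168)·log₂(15/168) + (20/168)·log₂(20/168) + (17/168)·log₂(17/168))
  = 2.0704 bits

2.0704 bits


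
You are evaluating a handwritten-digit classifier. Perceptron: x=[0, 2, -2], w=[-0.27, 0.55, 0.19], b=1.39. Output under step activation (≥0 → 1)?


z = (0)·(-0.27) + (2)·(0.55) + (-2)·(0.19) + 1.39
  = 2.11
step(z) = 1 (z≥0)

1


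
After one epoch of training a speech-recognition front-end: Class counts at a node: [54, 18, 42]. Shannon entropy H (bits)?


Probabilities: [54/114, 18/114, 42/114] ≈ [0.4737, 0.1579, 0.3684]
H = -((54/114)·log₂(54/114) + (18/114)·log₂(18/114) + (42/114)·log₂(42/114))
  = 1.4618 bits

1.4618 bits


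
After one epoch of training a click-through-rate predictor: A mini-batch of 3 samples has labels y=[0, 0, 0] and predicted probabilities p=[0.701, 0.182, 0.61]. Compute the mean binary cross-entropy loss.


L[0] = -ln(1-0.701) = -ln(0.299) = 1.2073
L[1] = -ln(1-0.182) = -ln(0.818) = 0.2009
L[2] = -ln(1-0.61) = -ln(0.39) = 0.9416
mean = (1.2073 + 0.2009 + 0.9416)/3 = 0.7833

0.7833


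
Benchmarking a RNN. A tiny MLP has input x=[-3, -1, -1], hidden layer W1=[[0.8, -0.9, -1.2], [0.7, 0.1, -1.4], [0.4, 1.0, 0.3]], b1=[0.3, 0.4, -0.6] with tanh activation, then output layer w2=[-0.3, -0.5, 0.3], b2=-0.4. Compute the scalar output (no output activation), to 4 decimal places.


z1[0] = (0.8)·(-3) + (-0.9)·(-1) + (-1.2)·(-1) + 0.3 = 0.0
z1[1] = (0.7)·(-3) + (0.1)·(-1) + (-1.4)·(-1) + 0.4 = -0.4
z1[2] = (0.4)·(-3) + (1.0)·(-1) + (0.3)·(-1) - 0.6 = -3.1
h = tanh(z1) = [0.0, -0.3799, -0.9959]
output = (-0.3)·(0.0) + (-0.5)·(-0.3799) + (0.3)·(-0.9959) - 0.4 = -0.5088

-0.5088


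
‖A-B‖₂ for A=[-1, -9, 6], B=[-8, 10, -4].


d = √((-1+ 8)² + (-9-10)² + (6+ 4)²)
  = √(49 + 361 + 100)
  = √510 = 22.5832

22.5832


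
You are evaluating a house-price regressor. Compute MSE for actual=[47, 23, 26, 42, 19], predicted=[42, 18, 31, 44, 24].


Squared errors: (47-42)²=25, (23-18)²=25, (26-31)²=25, (42-44)²=4, (19-24)²=25
Sum = 104
MSE = 104/5 = 104/5

104/5


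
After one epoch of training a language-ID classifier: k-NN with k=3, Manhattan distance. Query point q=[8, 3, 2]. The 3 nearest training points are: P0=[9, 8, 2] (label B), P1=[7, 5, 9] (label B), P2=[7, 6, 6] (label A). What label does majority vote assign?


d(q,P0) = 6  (label B)
d(q,P1) = 10  (label B)
d(q,P2) = 8  (label A)
Votes: A=1, B=2
Majority → B

B


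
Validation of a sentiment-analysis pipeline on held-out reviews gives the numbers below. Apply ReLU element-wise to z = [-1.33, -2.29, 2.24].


ReLU(-1.33) = max(0, -1.33) = 0.0
ReLU(-2.29) = max(0, -2.29) = 0.0
ReLU(2.24) = max(0, 2.24) = 2.24
result = [0.0, 0.0, 2.24]

[0.0, 0.0, 2.24]


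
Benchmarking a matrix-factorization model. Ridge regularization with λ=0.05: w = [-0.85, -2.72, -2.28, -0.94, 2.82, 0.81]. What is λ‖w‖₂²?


‖w‖₂² = (-0.85)² + (-2.72)² + (-2.28)² + (-0.94)² + (2.82)² + (0.81)²
     = 0.7225 + 7.3984 + 5.1984 + 0.8836 + 7.9524 + 0.6561
     = 22.8114
λ·‖w‖₂² = 0.05·22.8114 = 1.14057

1.14057


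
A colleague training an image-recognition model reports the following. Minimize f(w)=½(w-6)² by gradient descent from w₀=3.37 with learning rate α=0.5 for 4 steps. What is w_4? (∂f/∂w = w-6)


step 1: grad = 3.37-6 = -2.63; w = 3.37 - 0.5·(-2.63) = 4.685
step 2: grad = 4.685-6 = -1.315; w = 4.685 - 0.5·(-1.315) = 5.3425
step 3: grad = 5.3425-6 = -0.6575; w = 5.3425 - 0.5·(-0.6575) = 5.67125
step 4: grad = 5.67125-6 = -0.32875; w = 5.67125 - 0.5·(-0.32875) = 5.835625

5.835625


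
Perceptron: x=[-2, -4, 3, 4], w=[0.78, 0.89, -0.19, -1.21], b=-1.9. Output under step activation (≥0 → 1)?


z = (-2)·(0.78) + (-4)·(0.89) + (3)·(-0.19) + (4)·(-1.21) - 1.9
  = -12.43
step(z) = 0 (z<0)

0


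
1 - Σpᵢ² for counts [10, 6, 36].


Probabilities: [10/52, 6/52, 36/52] ≈ [0.1923, 0.1154, 0.6923]
Σpᵢ² = (100 + 36 + 1296)/52² = 1432/2704
Gini = 1 - Σpᵢ² = 1 - 1432/2704 = 0.4704

0.4704


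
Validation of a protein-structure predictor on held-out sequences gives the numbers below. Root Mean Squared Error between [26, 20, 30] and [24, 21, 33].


MSE = 14/3 = 4.6667
RMSE = √(14/3) = 2.1602

2.1602


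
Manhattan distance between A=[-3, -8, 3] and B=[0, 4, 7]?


d = |-3-0| + |-8-4| + |3-7|
  = 3 + 12 + 4
  = 19

19


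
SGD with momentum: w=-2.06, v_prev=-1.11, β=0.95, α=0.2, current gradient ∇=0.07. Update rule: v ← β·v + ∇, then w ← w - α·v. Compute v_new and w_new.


v_new = 0.95·-1.11 + 0.07 = -1.0545 + 0.07 = -0.9845
w_new = -2.06 - 0.2·-0.9845 = -2.06 + 0.1969 = -1.8631

v_new=-0.9845, w_new=-1.8631


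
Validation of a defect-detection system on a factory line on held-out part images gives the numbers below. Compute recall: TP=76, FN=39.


Recall = TP/(TP+FN)
= 76/(76+39)
= 76/115 = 66.09%

66.09%


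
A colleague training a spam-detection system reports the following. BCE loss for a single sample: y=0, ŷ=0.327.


BCE = -[y·ln(p) + (1-y)·ln(1-p)]
= -0 - 1·ln(1-0.327)
= -ln(0.673) = 0.396

0.396


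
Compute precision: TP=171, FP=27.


Precision = TP/(TP+FP)
= 171/(171+27)
= 171/198 = 86.36%

86.36%


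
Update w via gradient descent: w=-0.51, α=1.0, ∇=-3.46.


w_new = w - α·∇
= -0.51 - 1.0·-3.46
= -0.51 + 3.46
= 2.95

2.95


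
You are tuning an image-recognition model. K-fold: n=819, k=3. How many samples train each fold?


Fold size = 819/3 = 273
Training per fold = 819 - 273 = 546

546


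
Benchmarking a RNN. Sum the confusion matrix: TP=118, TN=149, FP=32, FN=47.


Total = TP + TN + FP + FN
= 118 + 149 + 32 + 47
= 346
(Predicted positive: 150, predicted negative: 196)

346


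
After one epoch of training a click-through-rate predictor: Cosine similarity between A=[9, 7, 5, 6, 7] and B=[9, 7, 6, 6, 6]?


A·B = 9·9 + 7·7 + 5·6 + 6·6 + 7·6 = 238
‖A‖ = √240 = 15.4919, ‖B‖ = √238 = 15.4272
cos = 238/(√240·√238) = 238/√57120 = 0.9958

0.9958


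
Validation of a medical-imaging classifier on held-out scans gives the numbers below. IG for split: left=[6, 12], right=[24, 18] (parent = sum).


Parent = [30, 30], H_parent = 1
H_left = 0.9183 (n=18), H_right = 0.9852 (n=42)
H_children = (18/60)·0.9183 + (42/60)·0.9852 = 0.9651
IG = 1 - 0.9651 = 0.0349

0.0349


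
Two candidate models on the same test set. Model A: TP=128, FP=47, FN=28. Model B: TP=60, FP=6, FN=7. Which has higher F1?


Model A: P=128/175=0.7314, R=128/156=0.8205, F1=2PR/(P+R)=2TP/(2TP+FP+FN)=256/331=0.7734
Model B: P=60/66=0.9091, R=60/67=0.8955, F1=2PR/(P+R)=2TP/(2TP+FP+FN)=120/133=0.9023
0.7734 < 0.9023 → Model B

Model B


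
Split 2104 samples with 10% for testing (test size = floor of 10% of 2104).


Test = ⌊2104·10/100⌋ = 210
Train = 2104 - 210 = 1894

Train: 1894, Test: 210


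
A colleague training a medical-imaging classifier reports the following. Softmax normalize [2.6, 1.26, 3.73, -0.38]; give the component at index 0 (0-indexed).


Exponentials: e^2.6=13.4637, e^1.26=3.5254, e^3.73=41.6791, e^-0.38=0.6839
Sum = 59.3521
Softmax = [0.2268, 0.0594, 0.7022, 0.0115]
p[0] = 13.4637/59.3521 = 0.2268

0.2268


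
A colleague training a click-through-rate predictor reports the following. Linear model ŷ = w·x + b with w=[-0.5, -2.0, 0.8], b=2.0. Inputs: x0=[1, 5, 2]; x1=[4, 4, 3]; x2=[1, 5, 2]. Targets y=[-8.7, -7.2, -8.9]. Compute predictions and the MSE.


ŷ0 = (-0.5)·(1) + (-2.0)·(5) + (0.8)·(2) + 2.0 = -6.9
ŷ1 = (-0.5)·(4) + (-2.0)·(4) + (0.8)·(3) + 2.0 = -5.6
ŷ2 = (-0.5)·(1) + (-2.0)·(5) + (0.8)·(2) + 2.0 = -6.9
errors² = [3.24, 2.56, 4.0]
MSE = 9.8000/3 = 3.2667

3.2667


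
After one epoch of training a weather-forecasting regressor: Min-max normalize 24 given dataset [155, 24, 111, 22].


min=22, max=155
(24-22)/(155-22) = 2/133 = 0.015

0.015


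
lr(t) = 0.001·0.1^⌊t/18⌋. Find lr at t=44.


n_drops = ⌊44/18⌋ = 2
lr = 0.001·0.1^2 = 0.001·0.01 = 0.00001

0.00001


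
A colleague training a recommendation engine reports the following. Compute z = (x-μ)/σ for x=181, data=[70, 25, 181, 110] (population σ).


μ = 96.5, σ = 57.3084
z = (181 - 96.5)/57.3084 = 1.4745

1.4745


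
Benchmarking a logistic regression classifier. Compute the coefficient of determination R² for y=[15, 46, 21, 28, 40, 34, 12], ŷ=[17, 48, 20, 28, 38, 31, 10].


ȳ = 28
SS_res = Σ(y-ŷ)² = 26
SS_tot = Σ(y-ȳ)² = 978
R² = 1 - SS_res/SS_tot = 1 - 0.0266 = 0.9734

0.9734


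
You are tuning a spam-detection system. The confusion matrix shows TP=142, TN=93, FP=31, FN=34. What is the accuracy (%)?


Accuracy = (TP+TN)/(TP+TN+FP+FN)
= (142+93)/(300)
= 235/300 = 78.33%

78.33%


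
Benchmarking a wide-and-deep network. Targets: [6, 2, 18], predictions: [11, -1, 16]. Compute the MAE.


Absolute errors: |6-11|=5, |2+ 1|=3, |18-16|=2
Sum = 10
MAE = 10/3 = 10/3

10/3


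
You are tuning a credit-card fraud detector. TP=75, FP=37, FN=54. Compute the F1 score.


Precision = 75/112 = 0.6696
Recall = 75/129 = 0.5814
F1 = 2·P·R/(P+R) = 2·TP/(2·TP+FP+FN) = 150/(150+37+54) = 150/241 = 0.6224

0.6224


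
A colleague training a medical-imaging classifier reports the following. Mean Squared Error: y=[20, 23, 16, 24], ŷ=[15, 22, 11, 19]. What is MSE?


Squared errors: (20-15)²=25, (23-22)²=1, (16-11)²=25, (24-19)²=25
Sum = 76
MSE = 76/4 = 19

19


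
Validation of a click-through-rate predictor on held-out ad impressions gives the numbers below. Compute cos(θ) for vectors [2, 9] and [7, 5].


A·B = 2·7 + 9·5 = 59
‖A‖ = √85 = 9.2195, ‖B‖ = √74 = 8.6023
cos = 59/(√85·√74) = 59/√6290 = 0.7439

0.7439


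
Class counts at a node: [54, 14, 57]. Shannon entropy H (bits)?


Probabilities: [54/125, 14/125, 57/125] ≈ [0.432, 0.112, 0.456]
H = -((54/125)·log₂(54/125) + (14/125)·log₂(14/125) + (57/125)·log₂(57/125))
  = 1.3935 bits

1.3935 bits


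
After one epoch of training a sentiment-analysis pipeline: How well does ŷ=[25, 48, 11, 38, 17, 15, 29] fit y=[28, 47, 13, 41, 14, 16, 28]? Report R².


ȳ = 26.7143
SS_res = Σ(y-ŷ)² = 34
SS_tot = Σ(y-ȳ)² = 1083.43
R² = 1 - SS_res/SS_tot = 1 - 0.0314 = 0.9686

0.9686


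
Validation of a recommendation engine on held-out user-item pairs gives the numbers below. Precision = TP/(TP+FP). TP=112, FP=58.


Precision = TP/(TP+FP)
= 112/(112+58)
= 112/170 = 65.88%

65.88%


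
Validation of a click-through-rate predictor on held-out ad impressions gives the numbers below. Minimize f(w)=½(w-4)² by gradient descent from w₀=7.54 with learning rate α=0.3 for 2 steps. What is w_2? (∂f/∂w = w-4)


step 1: grad = 7.54-4 = 3.54; w = 7.54 - 0.3·(3.54) = 6.478
step 2: grad = 6.478-4 = 2.478; w = 6.478 - 0.3·(2.478) = 5.7346

5.7346


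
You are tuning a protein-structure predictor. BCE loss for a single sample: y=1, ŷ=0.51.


BCE = -[y·ln(p) + (1-y)·ln(1-p)]
= -1·ln(0.51) - 0
= -ln(0.51) = 0.6733

0.6733


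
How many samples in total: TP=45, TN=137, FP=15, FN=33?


Total = TP + TN + FP + FN
= 45 + 137 + 15 + 33
= 230
(Predicted positive: 60, predicted negative: 170)

230


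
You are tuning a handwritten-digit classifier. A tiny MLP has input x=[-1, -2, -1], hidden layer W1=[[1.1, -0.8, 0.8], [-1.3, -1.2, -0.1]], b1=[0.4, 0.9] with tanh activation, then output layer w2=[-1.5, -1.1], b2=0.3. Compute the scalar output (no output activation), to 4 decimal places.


z1[0] = (1.1)·(-1) + (-0.8)·(-2) + (0.8)·(-1) + 0.4 = 0.1
z1[1] = (-1.3)·(-1) + (-1.2)·(-2) + (-0.1)·(-1) + 0.9 = 4.7
h = tanh(z1) = [0.0997, 0.9998]
output = (-1.5)·(0.0997) + (-1.1)·(0.9998) + 0.3 = -0.9493

-0.9493


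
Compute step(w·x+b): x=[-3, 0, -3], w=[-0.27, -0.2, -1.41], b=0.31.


z = (-3)·(-0.27) + (0)·(-0.2) + (-3)·(-1.41) + 0.31
  = 5.35
step(z) = 1 (z≥0)

1


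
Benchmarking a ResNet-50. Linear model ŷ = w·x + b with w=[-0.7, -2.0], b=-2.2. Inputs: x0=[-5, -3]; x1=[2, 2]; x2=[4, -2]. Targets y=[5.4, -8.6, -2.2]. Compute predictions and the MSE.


ŷ0 = (-0.7)·(-5) + (-2.0)·(-3) - 2.2 = 7.3
ŷ1 = (-0.7)·(2) + (-2.0)·(2) - 2.2 = -7.6
ŷ2 = (-0.7)·(4) + (-2.0)·(-2) - 2.2 = -1.0
errors² = [3.61, 1.0, 1.44]
MSE = 6.0500/3 = 2.0167

2.0167


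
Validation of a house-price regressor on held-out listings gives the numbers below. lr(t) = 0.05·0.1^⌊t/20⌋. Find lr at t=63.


n_drops = ⌊63/20⌋ = 3
lr = 0.05·0.1^3 = 0.05·0.001 = 0.00005

0.00005


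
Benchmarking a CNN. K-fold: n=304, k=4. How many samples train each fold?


Fold size = 304/4 = 76
Training per fold = 304 - 76 = 228

228


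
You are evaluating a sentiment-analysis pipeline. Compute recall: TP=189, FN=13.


Recall = TP/(TP+FN)
= 189/(189+13)
= 189/202 = 93.56%

93.56%


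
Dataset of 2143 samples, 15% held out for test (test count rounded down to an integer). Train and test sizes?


Test = ⌊2143·15/100⌋ = 321
Train = 2143 - 321 = 1822

Train: 1822, Test: 321


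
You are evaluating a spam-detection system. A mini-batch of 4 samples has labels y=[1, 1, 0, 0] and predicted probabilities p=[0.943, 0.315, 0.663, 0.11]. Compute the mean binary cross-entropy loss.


L[0] = -ln(0.943) = 0.0587
L[1] = -ln(0.315) = 1.1552
L[2] = -ln(1-0.663) = -ln(0.337) = 1.0877
L[3] = -ln(1-0.11) = -ln(0.89) = 0.1165
mean = (0.0587 + 1.1552 + 1.0877 + 0.1165)/4 = 0.6045

0.6045


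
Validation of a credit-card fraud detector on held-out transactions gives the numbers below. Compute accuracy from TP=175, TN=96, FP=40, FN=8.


Accuracy = (TP+TN)/(TP+TN+FP+FN)
= (175+96)/(319)
= 271/319 = 84.95%

84.95%


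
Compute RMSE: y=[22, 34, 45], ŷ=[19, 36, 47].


MSE = 17/3 = 5.6667
RMSE = √(17/3) = 2.3805

2.3805


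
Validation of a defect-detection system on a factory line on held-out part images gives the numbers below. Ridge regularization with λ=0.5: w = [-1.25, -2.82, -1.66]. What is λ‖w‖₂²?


‖w‖₂² = (-1.25)² + (-2.82)² + (-1.66)²
     = 1.5625 + 7.9524 + 2.7556
     = 12.2705
λ·‖w‖₂² = 0.5·12.2705 = 6.13525

6.13525


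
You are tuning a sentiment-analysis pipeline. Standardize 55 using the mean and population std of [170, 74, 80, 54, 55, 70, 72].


μ = 82.1429, σ = 36.9727
z = (55 - 82.1429)/36.9727 = -0.7341

-0.7341


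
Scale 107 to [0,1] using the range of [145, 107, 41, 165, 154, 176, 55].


min=41, max=176
(107-41)/(176-41) = 66/135 = 0.4889

0.4889


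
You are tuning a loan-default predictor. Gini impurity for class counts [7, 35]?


Probabilities: [7/42, 35/42] ≈ [0.1667, 0.8333]
Σpᵢ² = (49 + 1225)/42² = 1274/1764
Gini = 1 - Σpᵢ² = 1 - 1274/1764 = 0.2778

0.2778


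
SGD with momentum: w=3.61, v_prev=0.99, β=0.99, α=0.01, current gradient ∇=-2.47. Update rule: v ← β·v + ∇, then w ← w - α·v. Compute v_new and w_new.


v_new = 0.99·0.99 - 2.47 = 0.9801 - 2.47 = -1.4899
w_new = 3.61 - 0.01·-1.4899 = 3.61 + 0.014899 = 3.624899

v_new=-1.4899, w_new=3.624899


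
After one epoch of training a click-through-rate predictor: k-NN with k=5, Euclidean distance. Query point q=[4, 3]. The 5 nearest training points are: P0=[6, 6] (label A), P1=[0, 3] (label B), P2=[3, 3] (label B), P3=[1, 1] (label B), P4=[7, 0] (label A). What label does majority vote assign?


d(q,P0) = 3.6056  (label A)
d(q,P1) = 4.0  (label B)
d(q,P2) = 1.0  (label B)
d(q,P3) = 3.6056  (label B)
d(q,P4) = 4.2426  (label A)
Votes: A=2, B=3
Majority → B

B


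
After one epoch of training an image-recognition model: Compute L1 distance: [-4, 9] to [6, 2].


d = |-4-6| + |9-2|
  = 10 + 7
  = 17

17


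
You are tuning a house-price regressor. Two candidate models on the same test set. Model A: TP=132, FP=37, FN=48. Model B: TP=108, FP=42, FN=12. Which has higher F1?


Model A: P=132/169=0.7811, R=132/180=0.7333, F1=2PR/(P+R)=2TP/(2TP+FP+FN)=264/349=0.7564
Model B: P=108/150=0.72, R=108/120=0.9, F1=2PR/(P+R)=2TP/(2TP+FP+FN)=216/270=0.8
0.7564 < 0.8 → Model B

Model B


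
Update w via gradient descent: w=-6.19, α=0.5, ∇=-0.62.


w_new = w - α·∇
= -6.19 - 0.5·-0.62
= -6.19 + 0.31
= -5.88

-5.88


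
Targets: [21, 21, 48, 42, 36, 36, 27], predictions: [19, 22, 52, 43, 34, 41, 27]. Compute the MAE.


Absolute errors: |21-19|=2, |21-22|=1, |48-52|=4, |42-43|=1, |36-34|=2, |36-41|=5, |27-27|=0
Sum = 15
MAE = 15/7 = 15/7

15/7


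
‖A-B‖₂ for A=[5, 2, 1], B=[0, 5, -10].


d = √((5-0)² + (2-5)² + (1+ 10)²)
  = √(25 + 9 + 121)
  = √155 = 12.4499

12.4499


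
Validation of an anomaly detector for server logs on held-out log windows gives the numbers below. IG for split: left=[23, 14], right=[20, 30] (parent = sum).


Parent = [43, 44], H_parent = 0.9999
H_left = 0.9569 (n=37), H_right = 0.971 (n=50)
H_children = (37/87)·0.9569 + (50/87)·0.971 = 0.965
IG = 0.9999 - 0.965 = 0.0349

0.0349


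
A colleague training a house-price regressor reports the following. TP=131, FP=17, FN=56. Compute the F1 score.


Precision = 131/148 = 0.8851
Recall = 131/187 = 0.7005
F1 = 2·P·R/(P+R) = 2·TP/(2·TP+FP+FN) = 262/(262+17+56) = 262/335 = 0.7821

0.7821


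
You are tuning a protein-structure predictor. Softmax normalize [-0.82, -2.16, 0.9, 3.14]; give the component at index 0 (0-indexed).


Exponentials: e^-0.82=0.4404, e^-2.16=0.1153, e^0.9=2.4596, e^3.14=23.1039
Sum = 26.1192
Softmax = [0.0169, 0.0044, 0.0942, 0.8846]
p[0] = 0.4404/26.1192 = 0.0169

0.0169


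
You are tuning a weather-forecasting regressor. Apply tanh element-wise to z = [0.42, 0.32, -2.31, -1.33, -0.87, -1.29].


tanh(0.42) = 0.3969
tanh(0.32) = 0.3095
tanh(-2.31) = -0.9805
tanh(-1.33) = -0.8692
tanh(-0.87) = -0.7014
tanh(-1.29) = -0.8591
result = [0.3969, 0.3095, -0.9805, -0.8692, -0.7014, -0.8591]

[0.3969, 0.3095, -0.9805, -0.8692, -0.7014, -0.8591]


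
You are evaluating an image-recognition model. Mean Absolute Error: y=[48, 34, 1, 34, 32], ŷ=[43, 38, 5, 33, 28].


Absolute errors: |48-43|=5, |34-38|=4, |1-5|=4, |34-33|=1, |32-28|=4
Sum = 18
MAE = 18/5 = 18/5

18/5


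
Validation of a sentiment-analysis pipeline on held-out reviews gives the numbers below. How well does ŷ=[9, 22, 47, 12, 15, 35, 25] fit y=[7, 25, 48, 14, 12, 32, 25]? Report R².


ȳ = 23.2857
SS_res = Σ(y-ŷ)² = 36
SS_tot = Σ(y-ȳ)² = 1171.43
R² = 1 - SS_res/SS_tot = 1 - 0.0307 = 0.9693

0.9693


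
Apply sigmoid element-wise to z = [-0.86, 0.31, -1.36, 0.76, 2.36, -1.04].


σ(-0.86) = 1/(1+e^0.86) = 0.2973
σ(0.31) = 1/(1+e^-0.31) = 0.5769
σ(-1.36) = 1/(1+e^1.36) = 0.2042
σ(0.76) = 1/(1+e^-0.76) = 0.6814
σ(2.36) = 1/(1+e^-2.36) = 0.9137
σ(-1.04) = 1/(1+e^1.04) = 0.2611
result = [0.2973, 0.5769, 0.2042, 0.6814, 0.9137, 0.2611]

[0.2973, 0.5769, 0.2042, 0.6814, 0.9137, 0.2611]


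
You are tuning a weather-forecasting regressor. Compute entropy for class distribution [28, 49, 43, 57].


Probabilities: [28/177, 49/177, 43/177, 57/177] ≈ [0.1582, 0.2768, 0.2429, 0.322]
H = -((28/177)·log₂(28/177) + (49/177)·log₂(49/177) + (43/177)·log₂(43/177) + (57/177)·log₂(57/177))
  = 1.9561 bits

1.9561 bits


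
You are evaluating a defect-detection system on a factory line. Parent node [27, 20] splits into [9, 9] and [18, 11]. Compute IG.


Parent = [27, 20], H_parent = 0.9839
H_left = 1 (n=18), H_right = 0.9576 (n=29)
H_children = (18/47)·1 + (29/47)·0.9576 = 0.9738
IG = 0.9839 - 0.9738 = 0.0101

0.0101


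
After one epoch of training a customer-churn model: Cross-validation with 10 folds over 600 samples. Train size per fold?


Fold size = 600/10 = 60
Training per fold = 600 - 60 = 540

540


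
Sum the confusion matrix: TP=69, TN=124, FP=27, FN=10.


Total = TP + TN + FP + FN
= 69 + 124 + 27 + 10
= 230
(Predicted positive: 96, predicted negative: 134)

230


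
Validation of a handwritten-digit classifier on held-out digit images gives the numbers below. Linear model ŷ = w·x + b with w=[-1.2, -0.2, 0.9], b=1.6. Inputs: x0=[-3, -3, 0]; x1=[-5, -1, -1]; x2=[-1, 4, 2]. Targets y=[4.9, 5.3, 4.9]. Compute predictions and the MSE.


ŷ0 = (-1.2)·(-3) + (-0.2)·(-3) + (0.9)·(0) + 1.6 = 5.8
ŷ1 = (-1.2)·(-5) + (-0.2)·(-1) + (0.9)·(-1) + 1.6 = 6.9
ŷ2 = (-1.2)·(-1) + (-0.2)·(4) + (0.9)·(2) + 1.6 = 3.8
errors² = [0.81, 2.56, 1.21]
MSE = 4.5800/3 = 1.5267

1.5267


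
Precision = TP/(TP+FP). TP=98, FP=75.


Precision = TP/(TP+FP)
= 98/(98+75)
= 98/173 = 56.65%

56.65%


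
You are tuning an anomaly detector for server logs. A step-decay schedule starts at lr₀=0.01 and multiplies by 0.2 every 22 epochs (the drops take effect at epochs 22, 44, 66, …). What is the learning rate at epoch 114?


n_drops = ⌊114/22⌋ = 5
lr = 0.01·0.2^5 = 0.01·0.00032 = 0.0000032

0.0000032


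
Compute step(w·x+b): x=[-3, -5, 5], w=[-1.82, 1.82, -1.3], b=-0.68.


z = (-3)·(-1.82) + (-5)·(1.82) + (5)·(-1.3) - 0.68
  = -10.82
step(z) = 0 (z<0)

0


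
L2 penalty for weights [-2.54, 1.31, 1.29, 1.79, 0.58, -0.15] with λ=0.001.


‖w‖₂² = (-2.54)² + (1.31)² + (1.29)² + (1.79)² + (0.58)² + (-0.15)²
     = 6.4516 + 1.7161 + 1.6641 + 3.2041 + 0.3364 + 0.0225
     = 13.3948
λ·‖w‖₂² = 0.001·13.3948 = 0.013395

0.013395


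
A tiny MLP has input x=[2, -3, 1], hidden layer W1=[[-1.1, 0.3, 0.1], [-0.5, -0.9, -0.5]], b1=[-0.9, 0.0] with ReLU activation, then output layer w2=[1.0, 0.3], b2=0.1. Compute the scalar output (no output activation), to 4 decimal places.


z1[0] = (-1.1)·(2) + (0.3)·(-3) + (0.1)·(1) - 0.9 = -3.9
z1[1] = (-0.5)·(2) + (-0.9)·(-3) + (-0.5)·(1) + 0.0 = 1.2
h = ReLU(z1) = [0.0, 1.2]
output = (1.0)·(0.0) + (0.3)·(1.2) + 0.1 = 0.46

0.46


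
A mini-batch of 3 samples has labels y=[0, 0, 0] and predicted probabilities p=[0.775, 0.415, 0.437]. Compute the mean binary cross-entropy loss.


L[0] = -ln(1-0.775) = -ln(0.225) = 1.4917
L[1] = -ln(1-0.415) = -ln(0.585) = 0.5361
L[2] = -ln(1-0.437) = -ln(0.563) = 0.5745
mean = (1.4917 + 0.5361 + 0.5745)/3 = 0.8674

0.8674


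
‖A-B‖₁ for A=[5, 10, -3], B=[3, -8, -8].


d = |5-3| + |10+ 8| + |-3+ 8|
  = 2 + 18 + 5
  = 25

25


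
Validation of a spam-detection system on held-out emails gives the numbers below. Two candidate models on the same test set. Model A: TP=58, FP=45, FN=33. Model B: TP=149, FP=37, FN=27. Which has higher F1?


Model A: P=58/103=0.5631, R=58/91=0.6374, F1=2PR/(P+R)=2TP/(2TP+FP+FN)=116/194=0.5979
Model B: P=149/186=0.8011, R=149/176=0.8466, F1=2PR/(P+R)=2TP/(2TP+FP+FN)=298/362=0.8232
0.5979 < 0.8232 → Model B

Model B


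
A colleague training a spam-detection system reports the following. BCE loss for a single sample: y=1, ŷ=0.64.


BCE = -[y·ln(p) + (1-y)·ln(1-p)]
= -1·ln(0.64) - 0
= -ln(0.64) = 0.4463

0.4463


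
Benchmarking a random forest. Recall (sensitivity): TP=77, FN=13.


Recall = TP/(TP+FN)
= 77/(77+13)
= 77/90 = 85.56%

85.56%


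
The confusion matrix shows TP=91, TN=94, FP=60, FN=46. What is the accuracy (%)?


Accuracy = (TP+TN)/(TP+TN+FP+FN)
= (91+94)/(291)
= 185/291 = 63.57%

63.57%


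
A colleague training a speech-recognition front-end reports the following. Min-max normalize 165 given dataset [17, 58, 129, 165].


min=17, max=165
(165-17)/(165-17) = 148/148 = 1.0

1.0


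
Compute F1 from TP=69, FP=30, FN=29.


Precision = 69/99 = 0.697
Recall = 69/98 = 0.7041
F1 = 2·P·R/(P+R) = 2·TP/(2·TP+FP+FN) = 138/(138+30+29) = 138/197 = 0.7005

0.7005


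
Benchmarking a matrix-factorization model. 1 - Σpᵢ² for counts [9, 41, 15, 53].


Probabilities: [9/118, 41/118, 15/118, 53/118] ≈ [0.0763, 0.3475, 0.1271, 0.4492]
Σpᵢ² = (81 + 1681 + 225 + 2809)/118² = 4796/13924
Gini = 1 - Σpᵢ² = 1 - 4796/13924 = 0.6556

0.6556


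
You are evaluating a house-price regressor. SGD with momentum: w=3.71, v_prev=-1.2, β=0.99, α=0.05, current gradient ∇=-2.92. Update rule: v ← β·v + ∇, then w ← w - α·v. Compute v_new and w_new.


v_new = 0.99·-1.2 - 2.92 = -1.188 - 2.92 = -4.108
w_new = 3.71 - 0.05·-4.108 = 3.71 + 0.2054 = 3.9154

v_new=-4.108, w_new=3.9154


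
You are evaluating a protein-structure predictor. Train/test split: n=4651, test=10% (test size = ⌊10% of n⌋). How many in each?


Test = ⌊4651·10/100⌋ = 465
Train = 4651 - 465 = 4186

Train: 4186, Test: 465


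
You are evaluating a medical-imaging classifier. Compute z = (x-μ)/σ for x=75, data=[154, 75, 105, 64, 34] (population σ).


μ = 86.4, σ = 40.7264
z = (75 - 86.4)/40.7264 = -0.2799

-0.2799


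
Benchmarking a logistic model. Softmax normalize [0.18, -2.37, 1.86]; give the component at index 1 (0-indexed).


Exponentials: e^0.18=1.1972, e^-2.37=0.0935, e^1.86=6.4237
Sum = 7.7144
Softmax = [0.1552, 0.0121, 0.8327]
p[1] = 0.0935/7.7144 = 0.0121

0.0121


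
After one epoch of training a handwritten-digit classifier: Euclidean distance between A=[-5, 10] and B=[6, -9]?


d = √((-5-6)² + (10+ 9)²)
  = √(121 + 361)
  = √482 = 21.9545

21.9545


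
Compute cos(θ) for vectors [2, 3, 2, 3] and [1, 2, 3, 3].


A·B = 2·1 + 3·2 + 2·3 + 3·3 = 23
‖A‖ = √26 = 5.099, ‖B‖ = √23 = 4.7958
cos = 23/(√26·√23) = 23/√598 = 0.9405

0.9405


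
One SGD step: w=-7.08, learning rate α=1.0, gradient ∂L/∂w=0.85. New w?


w_new = w - α·∇
= -7.08 - 1.0·0.85
= -7.08 - 0.85
= -7.93

-7.93


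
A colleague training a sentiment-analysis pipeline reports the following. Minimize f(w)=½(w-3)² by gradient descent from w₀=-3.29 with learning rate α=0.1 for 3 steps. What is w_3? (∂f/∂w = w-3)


step 1: grad = -3.29-3 = -6.29; w = -3.29 - 0.1·(-6.29) = -2.661
step 2: grad = -2.661-3 = -5.661; w = -2.661 - 0.1·(-5.661) = -2.0949
step 3: grad = -2.0949-3 = -5.0949; w = -2.0949 - 0.1·(-5.0949) = -1.58541

-1.58541


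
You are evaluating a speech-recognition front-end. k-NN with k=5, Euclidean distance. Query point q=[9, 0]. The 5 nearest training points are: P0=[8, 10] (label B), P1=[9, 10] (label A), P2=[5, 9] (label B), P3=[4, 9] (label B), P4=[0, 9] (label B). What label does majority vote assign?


d(q,P0) = 10.0499  (label B)
d(q,P1) = 10.0  (label A)
d(q,P2) = 9.8489  (label B)
d(q,P3) = 10.2956  (label B)
d(q,P4) = 12.7279  (label B)
Votes: A=1, B=4
Majority → B

B


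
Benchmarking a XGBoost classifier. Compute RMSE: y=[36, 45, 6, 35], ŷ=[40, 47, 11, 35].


MSE = 45/4 = 11.25
RMSE = √(45/4) = 3.3541

3.3541


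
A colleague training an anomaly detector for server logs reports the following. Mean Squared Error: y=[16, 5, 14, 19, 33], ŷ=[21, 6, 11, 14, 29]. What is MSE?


Squared errors: (16-21)²=25, (5-6)²=1, (14-11)²=9, (19-14)²=25, (33-29)²=16
Sum = 76
MSE = 76/5 = 76/5

76/5


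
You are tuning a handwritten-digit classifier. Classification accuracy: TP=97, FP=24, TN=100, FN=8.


Accuracy = (TP+TN)/(TP+TN+FP+FN)
= (97+100)/(229)
= 197/229 = 86.03%

86.03%


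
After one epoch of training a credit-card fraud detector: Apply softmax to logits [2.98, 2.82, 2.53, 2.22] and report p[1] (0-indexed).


Exponentials: e^2.98=19.6878, e^2.82=16.7769, e^2.53=12.5535, e^2.22=9.2073
Sum = 58.2255
Softmax = [0.3381, 0.2881, 0.2156, 0.1581]
p[1] = 16.7769/58.2255 = 0.2881

0.2881


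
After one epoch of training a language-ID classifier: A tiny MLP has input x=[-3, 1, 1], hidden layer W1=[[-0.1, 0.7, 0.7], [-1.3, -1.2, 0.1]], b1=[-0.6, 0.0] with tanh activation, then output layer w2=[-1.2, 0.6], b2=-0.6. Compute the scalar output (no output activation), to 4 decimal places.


z1[0] = (-0.1)·(-3) + (0.7)·(1) + (0.7)·(1) - 0.6 = 1.1
z1[1] = (-1.3)·(-3) + (-1.2)·(1) + (0.1)·(1) + 0.0 = 2.8
h = tanh(z1) = [0.8005, 0.9926]
output = (-1.2)·(0.8005) + (0.6)·(0.9926) - 0.6 = -0.965

-0.965


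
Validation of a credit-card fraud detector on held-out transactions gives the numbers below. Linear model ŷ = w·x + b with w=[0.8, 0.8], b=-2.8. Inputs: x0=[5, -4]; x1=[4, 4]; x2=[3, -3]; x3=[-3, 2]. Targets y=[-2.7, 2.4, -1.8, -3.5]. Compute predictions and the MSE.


ŷ0 = (0.8)·(5) + (0.8)·(-4) - 2.8 = -2.0
ŷ1 = (0.8)·(4) + (0.8)·(4) - 2.8 = 3.6
ŷ2 = (0.8)·(3) + (0.8)·(-3) - 2.8 = -2.8
ŷ3 = (0.8)·(-3) + (0.8)·(2) - 2.8 = -3.6
errors² = [0.49, 1.44, 1.0, 0.01]
MSE = 2.9400/4 = 0.735

0.735


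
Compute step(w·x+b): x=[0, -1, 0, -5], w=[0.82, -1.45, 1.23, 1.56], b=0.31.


z = (0)·(0.82) + (-1)·(-1.45) + (0)·(1.23) + (-5)·(1.56) + 0.31
  = -6.04
step(z) = 0 (z<0)

0


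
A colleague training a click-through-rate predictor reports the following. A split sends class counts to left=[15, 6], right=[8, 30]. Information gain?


Parent = [23, 36], H_parent = 0.9647
H_left = 0.8631 (n=21), H_right = 0.7425 (n=38)
H_children = (21/59)·0.8631 + (38/59)·0.7425 = 0.7854
IG = 0.9647 - 0.7854 = 0.1793

0.1793


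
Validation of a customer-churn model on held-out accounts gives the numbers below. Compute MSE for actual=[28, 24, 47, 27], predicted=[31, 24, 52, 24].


Squared errors: (28-31)²=9, (24-24)²=0, (47-52)²=25, (27-24)²=9
Sum = 43
MSE = 43/4 = 43/4

43/4


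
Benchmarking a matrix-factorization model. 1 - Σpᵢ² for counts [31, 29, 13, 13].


Probabilities: [31/86, 29/86, 13/86, 13/86] ≈ [0.3605, 0.3372, 0.1512, 0.1512]
Σpᵢ² = (961 + 841 + 169 + 169)/86² = 2140/7396
Gini = 1 - Σpᵢ² = 1 - 2140/7396 = 0.7107

0.7107


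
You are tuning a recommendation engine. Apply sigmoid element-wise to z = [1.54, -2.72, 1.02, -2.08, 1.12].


σ(1.54) = 1/(1+e^-1.54) = 0.8235
σ(-2.72) = 1/(1+e^2.72) = 0.0618
σ(1.02) = 1/(1+e^-1.02) = 0.735
σ(-2.08) = 1/(1+e^2.08) = 0.1111
σ(1.12) = 1/(1+e^-1.12) = 0.754
result = [0.8235, 0.0618, 0.735, 0.1111, 0.754]

[0.8235, 0.0618, 0.735, 0.1111, 0.754]


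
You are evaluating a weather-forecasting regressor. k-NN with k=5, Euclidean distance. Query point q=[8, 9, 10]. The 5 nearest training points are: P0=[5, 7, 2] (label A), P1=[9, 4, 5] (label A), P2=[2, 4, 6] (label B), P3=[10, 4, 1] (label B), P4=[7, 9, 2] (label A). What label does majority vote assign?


d(q,P0) = 8.775  (label A)
d(q,P1) = 7.1414  (label A)
d(q,P2) = 8.775  (label B)
d(q,P3) = 10.4881  (label B)
d(q,P4) = 8.0623  (label A)
Votes: A=3, B=2
Majority → A

A
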